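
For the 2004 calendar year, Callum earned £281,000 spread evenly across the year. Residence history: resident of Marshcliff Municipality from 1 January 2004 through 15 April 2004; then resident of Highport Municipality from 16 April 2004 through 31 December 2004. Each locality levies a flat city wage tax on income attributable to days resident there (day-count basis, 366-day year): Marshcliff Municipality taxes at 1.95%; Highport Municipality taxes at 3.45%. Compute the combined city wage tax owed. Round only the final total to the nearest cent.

Marshcliff Municipality, 1 January – 15 April 2004: 106 days → £281,000 × 1.95% × 106/366 = £1,586.9590
Highport Municipality, 16 April – 31 December 2004: 260 days → £281,000 × 3.45% × 260/366 = £6,886.8033
Total = £8,473.7623

£8,473.76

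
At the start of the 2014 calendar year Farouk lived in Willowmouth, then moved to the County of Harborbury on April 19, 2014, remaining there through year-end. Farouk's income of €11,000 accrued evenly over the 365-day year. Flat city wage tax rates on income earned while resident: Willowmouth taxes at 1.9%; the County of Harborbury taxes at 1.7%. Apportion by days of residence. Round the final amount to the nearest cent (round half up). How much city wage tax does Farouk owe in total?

Willowmouth, January 1 – April 18, 2014: 108 days → €11,000 × 1.9% × 108/365 = €61.8411
The County of Harborbury, April 19 – December 31, 2014: 257 days → €11,000 × 1.7% × 257/365 = €131.6685
Total = €193.5096

€193.51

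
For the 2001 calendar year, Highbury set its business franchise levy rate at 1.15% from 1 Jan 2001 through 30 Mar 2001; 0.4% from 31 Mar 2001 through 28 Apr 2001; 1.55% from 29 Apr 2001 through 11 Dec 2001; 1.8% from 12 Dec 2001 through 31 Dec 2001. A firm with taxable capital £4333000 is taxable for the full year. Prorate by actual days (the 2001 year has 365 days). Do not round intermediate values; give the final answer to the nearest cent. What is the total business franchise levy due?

1 Jan – 30 Mar 2001: 89 days at 1.15% → £4333000 × 1.15% × 89/365 = £12150.2068
31 Mar – 28 Apr 2001: 29 days at 0.4% → £4333000 × 0.4% × 29/365 = £1377.0630
29 Apr – 11 Dec 2001: 227 days at 1.55% → £4333000 × 1.55% × 227/365 = £41768.9329
12 Dec – 31 Dec 2001: 20 days at 1.8% → £4333000 × 1.8% × 20/365 = £4273.6438
Total = £59569.8466

£59569.85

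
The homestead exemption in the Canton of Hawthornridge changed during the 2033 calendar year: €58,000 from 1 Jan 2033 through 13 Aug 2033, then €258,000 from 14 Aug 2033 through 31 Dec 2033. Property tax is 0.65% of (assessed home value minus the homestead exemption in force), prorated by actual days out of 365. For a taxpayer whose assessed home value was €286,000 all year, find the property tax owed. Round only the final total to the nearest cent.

1 Jan – 13 Aug 2033: 225 days, exemption €58,000 → (€286,000 − €58,000) × 0.65% × 225/365 = €913.5616
14 Aug – 31 Dec 2033: 140 days, exemption €258,000 → (€286,000 − €258,000) × 0.65% × 140/365 = €69.8082
Total = €983.3699

€983.37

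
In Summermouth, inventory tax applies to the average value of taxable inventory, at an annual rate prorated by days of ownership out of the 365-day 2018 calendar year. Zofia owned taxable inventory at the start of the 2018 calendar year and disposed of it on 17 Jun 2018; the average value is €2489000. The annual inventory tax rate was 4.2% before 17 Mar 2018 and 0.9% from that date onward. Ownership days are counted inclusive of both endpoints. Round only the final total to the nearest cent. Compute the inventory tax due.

1 Jan – 16 Mar 2018: 75 days at 4.2% → €2489000 × 4.2% × 75/365 = €21480.4110
17 Mar – 17 Jun 2018: 93 days at 0.9% → €2489000 × 0.9% × 93/365 = €5707.6521
Total = €27188.0630

€27188.06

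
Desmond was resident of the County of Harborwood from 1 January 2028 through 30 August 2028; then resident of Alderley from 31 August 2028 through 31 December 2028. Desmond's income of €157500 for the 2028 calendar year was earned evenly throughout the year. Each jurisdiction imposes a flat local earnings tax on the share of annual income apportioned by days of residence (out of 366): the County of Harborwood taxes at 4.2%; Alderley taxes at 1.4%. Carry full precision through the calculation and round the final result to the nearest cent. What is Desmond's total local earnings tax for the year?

The County of Harborwood, 1 January – 30 August 2028: 243 days → €157500 × 4.2% × 243/366 = €4391.9262
Alderley, 31 August – 31 December 2028: 123 days → €157500 × 1.4% × 123/366 = €741.0246
Total = €5132.9508

€5132.95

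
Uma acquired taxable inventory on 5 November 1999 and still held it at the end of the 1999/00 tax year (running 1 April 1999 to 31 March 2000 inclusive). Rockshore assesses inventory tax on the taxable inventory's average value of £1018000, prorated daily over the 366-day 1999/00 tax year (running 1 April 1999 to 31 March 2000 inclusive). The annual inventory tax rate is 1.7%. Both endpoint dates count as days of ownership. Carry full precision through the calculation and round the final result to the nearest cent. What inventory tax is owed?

£6998.05

Days held (5 November 1999 – 31 March 2000): 148 out of 366
Tax = £1018000 × 1.7% × 148/366 = £6998.0546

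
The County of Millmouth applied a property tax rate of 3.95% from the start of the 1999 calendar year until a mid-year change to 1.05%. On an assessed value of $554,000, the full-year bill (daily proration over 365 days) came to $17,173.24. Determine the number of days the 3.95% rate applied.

258 days

Let d = days at the first rate; then 365 − d days at the second rate.
$554,000 × [3.95%·d + 1.05%·(365−d)] / 365 = $17,173.24
Solving gives d = 258, so the new rate took effect on 16 Sep 1999.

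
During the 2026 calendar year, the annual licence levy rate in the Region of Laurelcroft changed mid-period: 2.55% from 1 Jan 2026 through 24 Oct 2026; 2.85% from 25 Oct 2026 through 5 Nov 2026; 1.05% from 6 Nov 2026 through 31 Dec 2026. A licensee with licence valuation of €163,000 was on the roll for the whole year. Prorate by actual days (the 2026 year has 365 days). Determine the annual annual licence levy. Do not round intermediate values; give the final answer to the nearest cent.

€3,797.45

1 Jan – 24 Oct 2026: 297 days at 2.55% → €163,000 × 2.55% × 297/365 = €3,382.1384
25 Oct – 5 Nov 2026: 12 days at 2.85% → €163,000 × 2.85% × 12/365 = €152.7288
6 Nov – 31 Dec 2026: 56 days at 1.05% → €163,000 × 1.05% × 56/365 = €262.5863
Total = €3,797.4534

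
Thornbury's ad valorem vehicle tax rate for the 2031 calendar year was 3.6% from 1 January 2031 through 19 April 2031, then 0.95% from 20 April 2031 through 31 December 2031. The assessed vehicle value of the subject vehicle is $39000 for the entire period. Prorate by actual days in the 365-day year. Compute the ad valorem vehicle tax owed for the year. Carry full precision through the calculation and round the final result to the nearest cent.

1 January – 19 April 2031: 109 days at 3.6% → $39000 × 3.6% × 109/365 = $419.2767
20 April – 31 December 2031: 256 days at 0.95% → $39000 × 0.95% × 256/365 = $259.8575
Total = $679.1342

$679.13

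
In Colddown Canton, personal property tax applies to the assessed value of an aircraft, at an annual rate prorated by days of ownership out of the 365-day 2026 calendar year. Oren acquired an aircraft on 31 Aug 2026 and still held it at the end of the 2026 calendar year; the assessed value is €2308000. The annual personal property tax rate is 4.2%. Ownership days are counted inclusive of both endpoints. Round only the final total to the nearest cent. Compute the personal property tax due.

Days held (31 Aug – 31 Dec 2026): 123 out of 365
Tax = €2308000 × 4.2% × 123/365 = €32666.1041

€32666.10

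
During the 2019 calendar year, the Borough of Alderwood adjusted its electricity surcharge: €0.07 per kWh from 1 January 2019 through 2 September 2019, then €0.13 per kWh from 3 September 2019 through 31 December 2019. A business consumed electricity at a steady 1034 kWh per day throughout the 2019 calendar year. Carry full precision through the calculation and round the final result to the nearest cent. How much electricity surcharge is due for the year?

€33863.50

1 January – 2 September 2019: 245 days × 1034 kWh/day = 253,330 kWh at €0.07/kWh → €17733.10
3 September – 31 December 2019: 120 days × 1034 kWh/day = 124,080 kWh at €0.13/kWh → €16130.40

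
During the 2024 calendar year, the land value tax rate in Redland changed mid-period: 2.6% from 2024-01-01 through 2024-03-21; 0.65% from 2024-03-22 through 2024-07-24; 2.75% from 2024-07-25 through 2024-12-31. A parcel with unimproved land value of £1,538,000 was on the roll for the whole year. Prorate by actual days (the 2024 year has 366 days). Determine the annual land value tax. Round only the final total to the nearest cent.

£30,753.70

2024-01-01 to 2024-03-21: 81 days at 2.6% → £1,538,000 × 2.6% × 81/366 = £8,849.8033
2024-03-22 to 2024-07-24: 125 days at 0.65% → £1,538,000 × 0.65% × 125/366 = £3,414.2760
2024-07-25 to 2024-12-31: 160 days at 2.75% → £1,538,000 × 2.75% × 160/366 = £18,489.6175
Total = £30,753.6967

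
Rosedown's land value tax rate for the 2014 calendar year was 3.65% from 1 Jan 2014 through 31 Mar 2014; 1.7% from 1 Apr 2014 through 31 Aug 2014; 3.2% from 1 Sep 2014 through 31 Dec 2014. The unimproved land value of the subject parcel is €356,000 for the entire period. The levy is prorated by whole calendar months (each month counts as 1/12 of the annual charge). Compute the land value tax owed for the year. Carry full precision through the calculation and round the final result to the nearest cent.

€9,567.50

1 Jan – 31 Mar 2014: 3 months at 3.65% → €356,000 × 3.65% × 3/12 = €3,248.5000
1 Apr – 31 Aug 2014: 5 months at 1.7% → €356,000 × 1.7% × 5/12 = €2,521.6667
1 Sep – 31 Dec 2014: 4 months at 3.2% → €356,000 × 3.2% × 4/12 = €3,797.3333
Total = €9,567.5000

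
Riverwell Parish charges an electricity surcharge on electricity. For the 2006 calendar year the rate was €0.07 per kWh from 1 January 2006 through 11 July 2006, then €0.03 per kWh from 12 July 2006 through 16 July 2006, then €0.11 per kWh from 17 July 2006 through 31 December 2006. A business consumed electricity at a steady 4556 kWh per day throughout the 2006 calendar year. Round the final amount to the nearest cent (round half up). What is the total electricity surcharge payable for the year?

1 January – 11 July 2006: 192 days × 4556 kWh/day = 874,752 kWh at €0.07/kWh → €61,232.64
12 July – 16 July 2006: 5 days × 4556 kWh/day = 22,780 kWh at €0.03/kWh → €683.40
17 July – 31 December 2006: 168 days × 4556 kWh/day = 765,408 kWh at €0.11/kWh → €84,194.88

€146,110.92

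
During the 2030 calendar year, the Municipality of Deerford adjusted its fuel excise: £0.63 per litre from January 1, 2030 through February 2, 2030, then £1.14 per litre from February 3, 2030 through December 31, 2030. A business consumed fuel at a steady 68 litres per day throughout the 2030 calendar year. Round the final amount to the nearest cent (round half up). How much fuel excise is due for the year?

January 1 – February 2, 2030: 33 days × 68 litres/day = 2,244 litres at £0.63/litre → £1,413.72
February 3 – December 31, 2030: 332 days × 68 litres/day = 22,576 litres at £1.14/litre → £25,736.64

£27,150.36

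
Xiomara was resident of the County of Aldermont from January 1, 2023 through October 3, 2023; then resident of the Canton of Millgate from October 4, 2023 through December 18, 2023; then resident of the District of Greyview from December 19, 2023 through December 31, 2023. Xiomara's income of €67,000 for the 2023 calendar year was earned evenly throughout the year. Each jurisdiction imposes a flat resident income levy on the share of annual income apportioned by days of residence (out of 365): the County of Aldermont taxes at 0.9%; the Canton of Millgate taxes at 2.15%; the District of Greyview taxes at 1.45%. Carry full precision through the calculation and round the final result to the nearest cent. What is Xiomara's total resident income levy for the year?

€790.51

The County of Aldermont, January 1 – October 3, 2023: 276 days → €67,000 × 0.9% × 276/365 = €455.9671
The Canton of Millgate, October 4 – December 18, 2023: 76 days → €67,000 × 2.15% × 76/365 = €299.9397
The District of Greyview, December 19 – December 31, 2023: 13 days → €67,000 × 1.45% × 13/365 = €34.6014
Total = €790.5082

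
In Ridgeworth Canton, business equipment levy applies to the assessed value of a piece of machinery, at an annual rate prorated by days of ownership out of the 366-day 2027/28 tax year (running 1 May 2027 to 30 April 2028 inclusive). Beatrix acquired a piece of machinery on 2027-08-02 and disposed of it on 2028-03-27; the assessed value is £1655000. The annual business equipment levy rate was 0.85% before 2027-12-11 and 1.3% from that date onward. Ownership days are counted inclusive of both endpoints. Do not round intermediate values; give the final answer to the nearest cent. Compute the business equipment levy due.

£11383.78

2027-08-02 to 2027-12-10: 131 days at 0.85% → £1655000 × 0.85% × 131/366 = £5035.0888
2027-12-11 to 2028-03-27: 108 days at 1.3% → £1655000 × 1.3% × 108/366 = £6348.6885
Total = £11383.7773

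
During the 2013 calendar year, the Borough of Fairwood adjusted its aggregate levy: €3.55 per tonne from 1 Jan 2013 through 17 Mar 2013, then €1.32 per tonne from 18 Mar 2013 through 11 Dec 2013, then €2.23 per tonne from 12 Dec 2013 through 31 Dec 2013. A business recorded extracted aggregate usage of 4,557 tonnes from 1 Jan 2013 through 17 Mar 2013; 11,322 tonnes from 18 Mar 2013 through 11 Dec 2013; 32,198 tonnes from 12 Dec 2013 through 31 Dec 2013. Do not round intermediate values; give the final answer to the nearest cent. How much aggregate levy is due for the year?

1 Jan – 17 Mar 2013: 4,557 tonnes at €3.55/tonne → €16177.35
18 Mar – 11 Dec 2013: 11,322 tonnes at €1.32/tonne → €14945.04
12 Dec – 31 Dec 2013: 32,198 tonnes at €2.23/tonne → €71801.54

€102923.93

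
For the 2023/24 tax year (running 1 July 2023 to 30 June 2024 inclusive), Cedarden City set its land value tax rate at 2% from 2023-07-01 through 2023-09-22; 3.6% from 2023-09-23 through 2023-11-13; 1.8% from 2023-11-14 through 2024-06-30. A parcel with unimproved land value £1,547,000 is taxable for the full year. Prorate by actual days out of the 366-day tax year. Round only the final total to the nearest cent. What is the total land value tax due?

2023-07-01 to 2023-09-22: 84 days at 2% → £1,547,000 × 2% × 84/366 = £7,100.9836
2023-09-23 to 2023-11-13: 52 days at 3.6% → £1,547,000 × 3.6% × 52/366 = £7,912.5246
2023-11-14 to 2024-06-30: 230 days at 1.8% → £1,547,000 × 1.8% × 230/366 = £17,498.8525
Total = £32,512.3607

£32,512.36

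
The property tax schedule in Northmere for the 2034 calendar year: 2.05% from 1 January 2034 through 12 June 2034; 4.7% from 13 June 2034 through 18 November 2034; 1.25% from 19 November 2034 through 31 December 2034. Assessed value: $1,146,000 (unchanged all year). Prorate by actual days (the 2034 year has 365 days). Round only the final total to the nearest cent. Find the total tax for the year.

1 January – 12 June 2034: 163 days at 2.05% → $1,146,000 × 2.05% × 163/365 = $10,491.3945
13 June – 18 November 2034: 159 days at 4.7% → $1,146,000 × 4.7% × 159/365 = $23,463.1726
19 November – 31 December 2034: 43 days at 1.25% → $1,146,000 × 1.25% × 43/365 = $1,687.6027
Total = $35,642.1699

$35,642.17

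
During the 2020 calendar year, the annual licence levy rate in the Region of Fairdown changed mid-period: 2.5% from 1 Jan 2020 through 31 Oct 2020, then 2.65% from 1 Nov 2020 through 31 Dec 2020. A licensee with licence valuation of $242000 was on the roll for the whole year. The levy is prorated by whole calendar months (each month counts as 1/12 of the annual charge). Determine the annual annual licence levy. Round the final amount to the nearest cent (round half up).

$6110.50

1 Jan – 31 Oct 2020: 10 months at 2.5% → $242000 × 2.5% × 10/12 = $5041.6667
1 Nov – 31 Dec 2020: 2 months at 2.65% → $242000 × 2.65% × 2/12 = $1068.8333
Total = $6110.5000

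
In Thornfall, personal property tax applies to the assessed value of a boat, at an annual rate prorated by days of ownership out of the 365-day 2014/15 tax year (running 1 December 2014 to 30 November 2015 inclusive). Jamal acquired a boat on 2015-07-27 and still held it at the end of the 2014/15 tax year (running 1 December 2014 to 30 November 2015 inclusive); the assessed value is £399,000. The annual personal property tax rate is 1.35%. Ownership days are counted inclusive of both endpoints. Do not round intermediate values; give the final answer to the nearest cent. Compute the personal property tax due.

Days held (2015-07-27 to 2015-11-30): 127 out of 365
Tax = £399,000 × 1.35% × 127/365 = £1,874.2068

£1,874.21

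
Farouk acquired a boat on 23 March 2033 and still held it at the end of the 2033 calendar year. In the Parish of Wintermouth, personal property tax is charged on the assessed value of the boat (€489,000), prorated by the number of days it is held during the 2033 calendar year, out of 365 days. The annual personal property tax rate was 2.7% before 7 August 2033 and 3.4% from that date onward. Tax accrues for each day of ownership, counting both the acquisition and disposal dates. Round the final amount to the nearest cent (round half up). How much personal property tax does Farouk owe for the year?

€11,651.60

23 March – 6 August 2033: 137 days at 2.7% → €489,000 × 2.7% × 137/365 = €4,955.6466
7 August – 31 December 2033: 147 days at 3.4% → €489,000 × 3.4% × 147/365 = €6,695.9507
Total = €11,651.5973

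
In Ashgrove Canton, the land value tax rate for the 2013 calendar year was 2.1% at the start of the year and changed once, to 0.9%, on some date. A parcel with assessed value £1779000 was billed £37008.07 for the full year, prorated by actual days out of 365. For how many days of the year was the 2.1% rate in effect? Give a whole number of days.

359 days

Let d = days at the first rate; then 365 − d days at the second rate.
£1779000 × [2.1%·d + 0.9%·(365−d)] / 365 = £37008.07
Solving gives d = 359, so the new rate took effect on 26 Dec 2013.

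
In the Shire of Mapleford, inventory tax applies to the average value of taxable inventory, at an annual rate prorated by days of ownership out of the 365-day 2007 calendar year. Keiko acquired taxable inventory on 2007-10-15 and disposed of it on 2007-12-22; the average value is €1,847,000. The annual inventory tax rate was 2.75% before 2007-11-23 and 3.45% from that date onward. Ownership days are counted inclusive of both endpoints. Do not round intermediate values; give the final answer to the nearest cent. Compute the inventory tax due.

2007-10-15 to 2007-11-22: 39 days at 2.75% → €1,847,000 × 2.75% × 39/365 = €5,427.1438
2007-11-23 to 2007-12-22: 30 days at 3.45% → €1,847,000 × 3.45% × 30/365 = €5,237.3836
Total = €10,664.5274

€10,664.53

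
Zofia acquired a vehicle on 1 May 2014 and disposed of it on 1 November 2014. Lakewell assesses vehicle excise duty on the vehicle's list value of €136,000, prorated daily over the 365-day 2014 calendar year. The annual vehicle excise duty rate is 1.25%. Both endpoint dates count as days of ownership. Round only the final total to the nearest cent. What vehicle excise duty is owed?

€861.64

Days held (1 May – 1 November 2014): 185 out of 365
Tax = €136,000 × 1.25% × 185/365 = €861.6438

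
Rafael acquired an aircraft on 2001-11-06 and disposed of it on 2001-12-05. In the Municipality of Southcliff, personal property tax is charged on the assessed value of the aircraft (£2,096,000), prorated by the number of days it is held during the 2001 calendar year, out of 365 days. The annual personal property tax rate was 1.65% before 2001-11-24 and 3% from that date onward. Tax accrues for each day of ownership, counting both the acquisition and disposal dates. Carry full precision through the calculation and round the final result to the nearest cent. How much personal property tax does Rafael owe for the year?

£3,772.80

2001-11-06 to 2001-11-23: 18 days at 1.65% → £2,096,000 × 1.65% × 18/365 = £1,705.5123
2001-11-24 to 2001-12-05: 12 days at 3% → £2,096,000 × 3% × 12/365 = £2,067.2877
Total = £3,772.8000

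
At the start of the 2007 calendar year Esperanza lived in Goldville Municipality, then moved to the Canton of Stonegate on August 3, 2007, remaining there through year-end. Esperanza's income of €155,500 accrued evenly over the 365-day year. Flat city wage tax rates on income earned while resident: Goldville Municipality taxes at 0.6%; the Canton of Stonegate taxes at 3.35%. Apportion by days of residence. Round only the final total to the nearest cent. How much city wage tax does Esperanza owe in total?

€2,702.08

Goldville Municipality, January 1 – August 2, 2007: 214 days → €155,500 × 0.6% × 214/365 = €547.0192
The Canton of Stonegate, August 3 – December 31, 2007: 151 days → €155,500 × 3.35% × 151/365 = €2,155.0596
Total = €2,702.0788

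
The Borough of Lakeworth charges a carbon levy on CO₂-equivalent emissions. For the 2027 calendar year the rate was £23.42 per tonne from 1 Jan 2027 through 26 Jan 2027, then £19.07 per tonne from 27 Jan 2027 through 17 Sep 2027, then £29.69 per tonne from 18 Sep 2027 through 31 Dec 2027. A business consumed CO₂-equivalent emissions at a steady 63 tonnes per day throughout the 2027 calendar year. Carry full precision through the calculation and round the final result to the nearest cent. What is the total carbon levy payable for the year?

1 Jan – 26 Jan 2027: 26 days × 63 tonnes/day = 1,638 tonnes at £23.42/tonne → £38361.96
27 Jan – 17 Sep 2027: 234 days × 63 tonnes/day = 14,742 tonnes at £19.07/tonne → £281129.94
18 Sep – 31 Dec 2027: 105 days × 63 tonnes/day = 6,615 tonnes at £29.69/tonne → £196399.35

£515891.25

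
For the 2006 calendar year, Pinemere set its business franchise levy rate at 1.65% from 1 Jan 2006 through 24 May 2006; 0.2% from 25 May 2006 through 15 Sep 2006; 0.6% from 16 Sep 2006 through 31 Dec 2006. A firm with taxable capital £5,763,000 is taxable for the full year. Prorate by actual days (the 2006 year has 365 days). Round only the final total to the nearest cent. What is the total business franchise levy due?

1 Jan – 24 May 2006: 144 days at 1.65% → £5,763,000 × 1.65% × 144/365 = £37,514.7616
25 May – 15 Sep 2006: 114 days at 0.2% → £5,763,000 × 0.2% × 114/365 = £3,599.9014
16 Sep – 31 Dec 2006: 107 days at 0.6% → £5,763,000 × 0.6% × 107/365 = £10,136.5644
Total = £51,251.2274

£51,251.23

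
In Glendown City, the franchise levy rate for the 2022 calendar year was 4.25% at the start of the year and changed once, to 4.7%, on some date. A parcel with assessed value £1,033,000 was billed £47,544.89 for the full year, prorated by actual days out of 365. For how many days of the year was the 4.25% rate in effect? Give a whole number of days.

79 days

Let d = days at the first rate; then 365 − d days at the second rate.
£1,033,000 × [4.25%·d + 4.7%·(365−d)] / 365 = £47,544.89
Solving gives d = 79, so the new rate took effect on 21 Mar 2022.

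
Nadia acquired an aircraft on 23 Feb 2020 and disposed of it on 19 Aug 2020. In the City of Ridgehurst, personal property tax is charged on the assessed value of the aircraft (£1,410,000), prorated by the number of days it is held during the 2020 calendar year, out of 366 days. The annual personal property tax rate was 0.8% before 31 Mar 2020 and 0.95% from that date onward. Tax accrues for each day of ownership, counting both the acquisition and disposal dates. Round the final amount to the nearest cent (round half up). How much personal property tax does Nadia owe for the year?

£6,337.30

23 Feb – 30 Mar 2020: 37 days at 0.8% → £1,410,000 × 0.8% × 37/366 = £1,140.3279
31 Mar – 19 Aug 2020: 142 days at 0.95% → £1,410,000 × 0.95% × 142/366 = £5,196.9672
Total = £6,337.2951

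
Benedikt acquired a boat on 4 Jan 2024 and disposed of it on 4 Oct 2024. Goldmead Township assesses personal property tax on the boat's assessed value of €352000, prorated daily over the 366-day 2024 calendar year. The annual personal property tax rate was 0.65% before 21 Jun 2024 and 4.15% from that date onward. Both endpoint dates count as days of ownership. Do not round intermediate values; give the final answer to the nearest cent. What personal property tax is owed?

€5287.21

4 Jan – 20 Jun 2024: 169 days at 0.65% → €352000 × 0.65% × 169/366 = €1056.4809
21 Jun – 4 Oct 2024: 106 days at 4.15% → €352000 × 4.15% × 106/366 = €4230.7322
Total = €5287.2131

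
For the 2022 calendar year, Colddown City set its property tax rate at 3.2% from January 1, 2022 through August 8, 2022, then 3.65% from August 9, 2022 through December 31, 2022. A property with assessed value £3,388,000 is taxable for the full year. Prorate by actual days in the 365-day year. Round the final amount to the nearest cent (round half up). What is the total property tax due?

January 1 – August 8, 2022: 220 days at 3.2% → £3,388,000 × 3.2% × 220/365 = £65,346.6301
August 9 – December 31, 2022: 145 days at 3.65% → £3,388,000 × 3.65% × 145/365 = £49,126.0000
Total = £114,472.6301

£114,472.63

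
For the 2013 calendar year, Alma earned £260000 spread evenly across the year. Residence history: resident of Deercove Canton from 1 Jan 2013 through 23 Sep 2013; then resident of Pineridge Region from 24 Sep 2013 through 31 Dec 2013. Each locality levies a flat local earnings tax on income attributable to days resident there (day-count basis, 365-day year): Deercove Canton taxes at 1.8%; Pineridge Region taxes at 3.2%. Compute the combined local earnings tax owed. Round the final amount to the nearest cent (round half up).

Deercove Canton, 1 Jan – 23 Sep 2013: 266 days → £260000 × 1.8% × 266/365 = £3410.6301
Pineridge Region, 24 Sep – 31 Dec 2013: 99 days → £260000 × 3.2% × 99/365 = £2256.6575
Total = £5667.2877

£5667.29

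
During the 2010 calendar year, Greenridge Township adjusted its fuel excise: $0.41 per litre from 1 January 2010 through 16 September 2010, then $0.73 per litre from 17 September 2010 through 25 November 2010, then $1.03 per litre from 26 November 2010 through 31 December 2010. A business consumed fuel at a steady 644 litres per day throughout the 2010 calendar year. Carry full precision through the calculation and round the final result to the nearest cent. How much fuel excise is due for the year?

1 January – 16 September 2010: 259 days × 644 litres/day = 166,796 litres at $0.41/litre → $68,386.36
17 September – 25 November 2010: 70 days × 644 litres/day = 45,080 litres at $0.73/litre → $32,908.40
26 November – 31 December 2010: 36 days × 644 litres/day = 23,184 litres at $1.03/litre → $23,879.52

$125,174.28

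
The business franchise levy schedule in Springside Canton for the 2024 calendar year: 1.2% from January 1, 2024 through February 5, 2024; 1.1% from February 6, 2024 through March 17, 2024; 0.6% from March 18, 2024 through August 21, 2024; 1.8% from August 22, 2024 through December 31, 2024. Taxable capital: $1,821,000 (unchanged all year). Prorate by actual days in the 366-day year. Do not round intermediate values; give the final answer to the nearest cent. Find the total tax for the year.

$20,901.70

January 1 – February 5, 2024: 36 days at 1.2% → $1,821,000 × 1.2% × 36/366 = $2,149.3770
February 6 – March 17, 2024: 41 days at 1.1% → $1,821,000 × 1.1% × 41/366 = $2,243.9098
March 18 – August 21, 2024: 157 days at 0.6% → $1,821,000 × 0.6% × 157/366 = $4,686.8361
August 22 – December 31, 2024: 132 days at 1.8% → $1,821,000 × 1.8% × 132/366 = $11,821.5738
Total = $20,901.6967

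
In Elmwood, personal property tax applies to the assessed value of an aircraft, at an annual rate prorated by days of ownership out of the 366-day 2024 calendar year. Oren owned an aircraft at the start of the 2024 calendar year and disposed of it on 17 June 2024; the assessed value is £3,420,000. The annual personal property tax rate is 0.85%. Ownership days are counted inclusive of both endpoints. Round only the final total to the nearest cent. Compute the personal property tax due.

Days held (1 January – 17 June 2024): 169 out of 366
Tax = £3,420,000 × 0.85% × 169/366 = £13,423.0328

£13,423.03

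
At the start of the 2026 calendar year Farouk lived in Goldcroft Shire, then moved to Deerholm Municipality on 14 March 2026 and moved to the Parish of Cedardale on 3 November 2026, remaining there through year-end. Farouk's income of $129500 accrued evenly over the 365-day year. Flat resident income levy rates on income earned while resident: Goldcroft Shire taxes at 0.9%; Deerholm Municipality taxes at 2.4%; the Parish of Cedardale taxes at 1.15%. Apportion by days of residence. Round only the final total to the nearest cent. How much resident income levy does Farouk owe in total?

$2463.16

Goldcroft Shire, 1 January – 13 March 2026: 72 days → $129500 × 0.9% × 72/365 = $229.9068
Deerholm Municipality, 14 March – 2 November 2026: 234 days → $129500 × 2.4% × 234/365 = $1992.5260
The Parish of Cedardale, 3 November – 31 December 2026: 59 days → $129500 × 1.15% × 59/365 = $240.7281
Total = $2463.1610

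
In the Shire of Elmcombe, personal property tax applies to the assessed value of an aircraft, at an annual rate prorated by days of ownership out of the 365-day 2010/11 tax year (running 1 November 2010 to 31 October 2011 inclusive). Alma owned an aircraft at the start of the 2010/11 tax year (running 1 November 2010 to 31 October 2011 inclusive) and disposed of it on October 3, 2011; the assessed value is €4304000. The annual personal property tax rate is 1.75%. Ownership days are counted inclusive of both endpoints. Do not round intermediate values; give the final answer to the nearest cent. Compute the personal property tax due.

€69542.03

Days held (November 1, 2010 – October 3, 2011): 337 out of 365
Tax = €4304000 × 1.75% × 337/365 = €69542.0274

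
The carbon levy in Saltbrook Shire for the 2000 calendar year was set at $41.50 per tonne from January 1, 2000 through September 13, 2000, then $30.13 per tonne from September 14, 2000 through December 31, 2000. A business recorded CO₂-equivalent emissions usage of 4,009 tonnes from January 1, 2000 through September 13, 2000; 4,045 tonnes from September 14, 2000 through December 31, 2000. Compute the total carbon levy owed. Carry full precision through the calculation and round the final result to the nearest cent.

January 1 – September 13, 2000: 4,009 tonnes at $41.50/tonne → $166373.50
September 14 – December 31, 2000: 4,045 tonnes at $30.13/tonne → $121875.85

$288249.35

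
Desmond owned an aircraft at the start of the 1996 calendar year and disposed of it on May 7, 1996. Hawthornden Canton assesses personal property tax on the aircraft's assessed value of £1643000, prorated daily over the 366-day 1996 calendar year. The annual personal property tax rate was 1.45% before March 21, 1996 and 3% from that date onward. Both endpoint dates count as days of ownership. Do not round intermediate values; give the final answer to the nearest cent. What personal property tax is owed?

January 1 – March 20, 1996: 80 days at 1.45% → £1643000 × 1.45% × 80/366 = £5207.3224
March 21 – May 7, 1996: 48 days at 3% → £1643000 × 3% × 48/366 = £6464.2623
Total = £11671.5847

£11671.58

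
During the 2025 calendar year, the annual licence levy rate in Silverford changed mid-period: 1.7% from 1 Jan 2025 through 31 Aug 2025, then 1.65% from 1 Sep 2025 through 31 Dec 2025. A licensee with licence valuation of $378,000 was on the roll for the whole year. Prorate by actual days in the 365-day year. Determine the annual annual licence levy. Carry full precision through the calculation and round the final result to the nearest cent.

1 Jan – 31 Aug 2025: 243 days at 1.7% → $378,000 × 1.7% × 243/365 = $4,278.1315
1 Sep – 31 Dec 2025: 122 days at 1.65% → $378,000 × 1.65% × 122/365 = $2,084.6959
Total = $6,362.8274

$6,362.83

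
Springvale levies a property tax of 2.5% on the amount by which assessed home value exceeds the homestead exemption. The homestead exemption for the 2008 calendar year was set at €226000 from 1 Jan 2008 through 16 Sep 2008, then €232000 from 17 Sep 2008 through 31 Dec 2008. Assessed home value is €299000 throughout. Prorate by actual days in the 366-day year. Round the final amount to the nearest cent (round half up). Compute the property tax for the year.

1 Jan – 16 Sep 2008: 260 days, exemption €226000 → (€299000 − €226000) × 2.5% × 260/366 = €1296.4481
17 Sep – 31 Dec 2008: 106 days, exemption €232000 → (€299000 − €232000) × 2.5% × 106/366 = €485.1093
Total = €1781.5574

€1781.56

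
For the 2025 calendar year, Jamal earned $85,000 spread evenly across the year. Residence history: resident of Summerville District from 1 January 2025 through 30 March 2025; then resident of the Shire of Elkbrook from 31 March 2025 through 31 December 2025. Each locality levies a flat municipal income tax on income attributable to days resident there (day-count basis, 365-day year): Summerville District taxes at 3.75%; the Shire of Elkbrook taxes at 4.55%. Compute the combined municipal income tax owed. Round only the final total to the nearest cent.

Summerville District, 1 January – 30 March 2025: 89 days → $85,000 × 3.75% × 89/365 = $777.2260
The Shire of Elkbrook, 31 March – 31 December 2025: 276 days → $85,000 × 4.55% × 276/365 = $2,924.4658
Total = $3,701.6918

$3,701.69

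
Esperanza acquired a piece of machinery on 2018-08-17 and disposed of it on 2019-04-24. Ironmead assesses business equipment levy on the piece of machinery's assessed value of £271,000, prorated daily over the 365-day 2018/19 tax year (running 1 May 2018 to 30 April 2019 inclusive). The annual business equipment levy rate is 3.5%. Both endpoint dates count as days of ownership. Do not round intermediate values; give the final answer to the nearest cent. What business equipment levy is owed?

£6,522.56

Days held (2018-08-17 to 2019-04-24): 251 out of 365
Tax = £271,000 × 3.5% × 251/365 = £6,522.5616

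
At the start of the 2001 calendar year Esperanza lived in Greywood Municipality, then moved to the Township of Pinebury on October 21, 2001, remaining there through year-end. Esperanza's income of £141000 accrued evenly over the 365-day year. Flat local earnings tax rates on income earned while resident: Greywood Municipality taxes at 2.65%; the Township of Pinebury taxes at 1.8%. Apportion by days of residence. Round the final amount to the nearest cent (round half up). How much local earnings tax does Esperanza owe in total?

Greywood Municipality, January 1 – October 20, 2001: 293 days → £141000 × 2.65% × 293/365 = £2999.4370
The Township of Pinebury, October 21 – December 31, 2001: 72 days → £141000 × 1.8% × 72/365 = £500.6466
Total = £3500.0836

£3500.08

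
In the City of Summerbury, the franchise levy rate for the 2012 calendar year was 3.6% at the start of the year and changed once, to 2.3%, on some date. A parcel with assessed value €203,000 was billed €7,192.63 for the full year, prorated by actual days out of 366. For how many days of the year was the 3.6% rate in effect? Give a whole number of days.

Let d = days at the first rate; then 366 − d days at the second rate.
€203,000 × [3.6%·d + 2.3%·(366−d)] / 366 = €7,192.63
Solving gives d = 350, so the new rate took effect on 16 Dec 2012.

350 days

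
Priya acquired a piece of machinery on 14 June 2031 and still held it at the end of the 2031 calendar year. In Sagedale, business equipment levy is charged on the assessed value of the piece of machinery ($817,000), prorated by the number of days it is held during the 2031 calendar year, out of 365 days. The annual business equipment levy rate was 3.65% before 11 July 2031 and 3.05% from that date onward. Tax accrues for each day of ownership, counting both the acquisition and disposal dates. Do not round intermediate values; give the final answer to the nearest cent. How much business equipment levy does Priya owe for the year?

14 June – 10 July 2031: 27 days at 3.65% → $817,000 × 3.65% × 27/365 = $2,205.9000
11 July – 31 December 2031: 174 days at 3.05% → $817,000 × 3.05% × 174/365 = $11,878.9562
Total = $14,084.8562

$14,084.86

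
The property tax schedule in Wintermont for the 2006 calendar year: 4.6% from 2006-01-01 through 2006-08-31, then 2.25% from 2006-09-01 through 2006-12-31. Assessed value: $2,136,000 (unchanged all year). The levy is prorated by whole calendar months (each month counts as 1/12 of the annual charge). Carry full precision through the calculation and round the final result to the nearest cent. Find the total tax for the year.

$81,524.00

2006-01-01 to 2006-08-31: 8 months at 4.6% → $2,136,000 × 4.6% × 8/12 = $65,504.0000
2006-09-01 to 2006-12-31: 4 months at 2.25% → $2,136,000 × 2.25% × 4/12 = $16,020.0000
Total = $81,524.0000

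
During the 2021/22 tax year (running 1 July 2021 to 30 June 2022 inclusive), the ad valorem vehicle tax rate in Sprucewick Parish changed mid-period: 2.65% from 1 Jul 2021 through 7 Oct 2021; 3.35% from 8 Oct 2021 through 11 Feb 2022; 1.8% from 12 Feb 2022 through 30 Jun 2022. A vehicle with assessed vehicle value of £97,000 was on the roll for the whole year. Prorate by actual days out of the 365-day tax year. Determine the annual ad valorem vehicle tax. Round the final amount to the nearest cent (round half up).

1 Jul – 7 Oct 2021: 99 days at 2.65% → £97,000 × 2.65% × 99/365 = £697.2041
8 Oct 2021 – 11 Feb 2022: 127 days at 3.35% → £97,000 × 3.35% × 127/365 = £1,130.6479
12 Feb – 30 Jun 2022: 139 days at 1.8% → £97,000 × 1.8% × 139/365 = £664.9151
Total = £2,492.7671

£2,492.77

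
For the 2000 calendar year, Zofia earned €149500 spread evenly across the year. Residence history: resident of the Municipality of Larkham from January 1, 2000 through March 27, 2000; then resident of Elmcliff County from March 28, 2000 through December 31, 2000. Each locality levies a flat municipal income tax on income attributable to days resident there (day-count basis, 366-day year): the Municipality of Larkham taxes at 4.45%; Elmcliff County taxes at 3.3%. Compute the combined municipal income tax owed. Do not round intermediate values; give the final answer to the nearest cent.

€5342.17

The Municipality of Larkham, January 1 – March 27, 2000: 87 days → €149500 × 4.45% × 87/366 = €1581.3914
Elmcliff County, March 28 – December 31, 2000: 279 days → €149500 × 3.3% × 279/366 = €3760.7828
Total = €5342.1742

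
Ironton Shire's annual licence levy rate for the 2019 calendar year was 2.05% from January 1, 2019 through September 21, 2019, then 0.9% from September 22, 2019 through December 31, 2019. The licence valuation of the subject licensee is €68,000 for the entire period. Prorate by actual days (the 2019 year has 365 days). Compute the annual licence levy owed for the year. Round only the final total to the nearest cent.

January 1 – September 21, 2019: 264 days at 2.05% → €68,000 × 2.05% × 264/365 = €1,008.2630
September 22 – December 31, 2019: 101 days at 0.9% → €68,000 × 0.9% × 101/365 = €169.3479
Total = €1,177.6110

€1,177.61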